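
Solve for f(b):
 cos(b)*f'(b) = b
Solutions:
 f(b) = C1 + Integral(b/cos(b), b)


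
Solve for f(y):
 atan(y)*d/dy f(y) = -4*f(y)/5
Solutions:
 f(y) = C1*exp(-4*Integral(1/atan(y), y)/5)


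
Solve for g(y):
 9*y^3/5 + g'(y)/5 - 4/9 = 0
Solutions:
 g(y) = C1 - 9*y^4/4 + 20*y/9


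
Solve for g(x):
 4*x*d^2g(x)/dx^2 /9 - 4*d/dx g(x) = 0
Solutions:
 g(x) = C1 + C2*x^10


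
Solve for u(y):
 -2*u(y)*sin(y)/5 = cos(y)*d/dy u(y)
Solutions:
 u(y) = C1*cos(y)^(2/5)


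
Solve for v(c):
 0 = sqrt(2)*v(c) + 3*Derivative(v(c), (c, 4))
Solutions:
 v(c) = (C1*sin(2^(5/8)*3^(3/4)*c/6) + C2*cos(2^(5/8)*3^(3/4)*c/6))*exp(-2^(5/8)*3^(3/4)*c/6) + (C3*sin(2^(5/8)*3^(3/4)*c/6) + C4*cos(2^(5/8)*3^(3/4)*c/6))*exp(2^(5/8)*3^(3/4)*c/6)


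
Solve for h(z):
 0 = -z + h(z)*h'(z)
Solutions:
 h(z) = -sqrt(C1 + z^2)
 h(z) = sqrt(C1 + z^2)


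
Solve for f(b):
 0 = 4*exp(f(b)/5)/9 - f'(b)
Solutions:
 f(b) = 5*log(-1/(C1 + 4*b)) + 5*log(45)


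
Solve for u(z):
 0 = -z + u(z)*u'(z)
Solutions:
 u(z) = -sqrt(C1 + z^2)
 u(z) = sqrt(C1 + z^2)


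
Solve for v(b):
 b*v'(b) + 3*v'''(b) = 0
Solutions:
 v(b) = C1 + Integral(C2*airyai(-3^(2/3)*b/3) + C3*airybi(-3^(2/3)*b/3), b)


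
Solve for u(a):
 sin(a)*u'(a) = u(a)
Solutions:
 u(a) = C1*sqrt(cos(a) - 1)/sqrt(cos(a) + 1)


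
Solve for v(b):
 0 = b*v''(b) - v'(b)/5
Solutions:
 v(b) = C1 + C2*b^(6/5)


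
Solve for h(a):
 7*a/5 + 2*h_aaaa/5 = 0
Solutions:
 h(a) = C1 + C2*a + C3*a^2 + C4*a^3 - 7*a^5/240


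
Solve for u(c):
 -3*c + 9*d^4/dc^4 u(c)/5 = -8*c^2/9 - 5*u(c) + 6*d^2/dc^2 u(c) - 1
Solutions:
 u(c) = -8*c^2/45 + 3*c/5 + (C1 + C2*c)*exp(-sqrt(15)*c/3) + (C3 + C4*c)*exp(sqrt(15)*c/3) - 47/75


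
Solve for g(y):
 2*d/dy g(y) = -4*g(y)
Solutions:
 g(y) = C1*exp(-2*y)


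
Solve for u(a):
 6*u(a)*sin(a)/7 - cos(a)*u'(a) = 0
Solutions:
 u(a) = C1/cos(a)^(6/7)


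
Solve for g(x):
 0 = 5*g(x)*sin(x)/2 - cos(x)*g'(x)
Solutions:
 g(x) = C1/cos(x)^(5/2)


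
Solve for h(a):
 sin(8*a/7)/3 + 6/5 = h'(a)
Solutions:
 h(a) = C1 + 6*a/5 - 7*cos(8*a/7)/24


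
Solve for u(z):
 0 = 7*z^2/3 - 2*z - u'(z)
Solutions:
 u(z) = C1 + 7*z^3/9 - z^2


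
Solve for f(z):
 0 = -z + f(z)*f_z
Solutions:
 f(z) = -sqrt(C1 + z^2)
 f(z) = sqrt(C1 + z^2)


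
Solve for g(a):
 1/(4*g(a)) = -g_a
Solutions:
 g(a) = -sqrt(C1 - 2*a)/2
 g(a) = sqrt(C1 - 2*a)/2


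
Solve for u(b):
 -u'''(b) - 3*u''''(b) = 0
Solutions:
 u(b) = C1 + C2*b + C3*b^2 + C4*exp(-b/3)


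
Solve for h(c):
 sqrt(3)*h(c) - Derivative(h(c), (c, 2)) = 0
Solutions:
 h(c) = C1*exp(-3^(1/4)*c) + C2*exp(3^(1/4)*c)


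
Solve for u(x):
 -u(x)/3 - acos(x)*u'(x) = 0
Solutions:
 u(x) = C1*exp(-Integral(1/acos(x), x)/3)


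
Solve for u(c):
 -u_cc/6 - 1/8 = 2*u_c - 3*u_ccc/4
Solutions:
 u(c) = C1 + C2*exp(c*(1 - sqrt(217))/9) + C3*exp(c*(1 + sqrt(217))/9) - c/16


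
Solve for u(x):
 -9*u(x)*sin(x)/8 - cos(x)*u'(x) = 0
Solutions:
 u(x) = C1*cos(x)^(9/8)


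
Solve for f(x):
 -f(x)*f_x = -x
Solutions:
 f(x) = -sqrt(C1 + x^2)
 f(x) = sqrt(C1 + x^2)


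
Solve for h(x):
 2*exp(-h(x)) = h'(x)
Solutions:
 h(x) = log(C1 + 2*x)


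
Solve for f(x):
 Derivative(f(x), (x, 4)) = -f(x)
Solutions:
 f(x) = (C1*sin(sqrt(2)*x/2) + C2*cos(sqrt(2)*x/2))*exp(-sqrt(2)*x/2) + (C3*sin(sqrt(2)*x/2) + C4*cos(sqrt(2)*x/2))*exp(sqrt(2)*x/2)


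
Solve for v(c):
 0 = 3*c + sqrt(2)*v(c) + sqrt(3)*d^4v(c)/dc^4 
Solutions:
 v(c) = -3*sqrt(2)*c/2 + (C1*sin(2^(5/8)*3^(7/8)*c/6) + C2*cos(2^(5/8)*3^(7/8)*c/6))*exp(-2^(5/8)*3^(7/8)*c/6) + (C3*sin(2^(5/8)*3^(7/8)*c/6) + C4*cos(2^(5/8)*3^(7/8)*c/6))*exp(2^(5/8)*3^(7/8)*c/6)


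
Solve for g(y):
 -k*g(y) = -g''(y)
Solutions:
 g(y) = C1*exp(-sqrt(k)*y) + C2*exp(sqrt(k)*y)


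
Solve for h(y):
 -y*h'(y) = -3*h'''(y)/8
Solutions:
 h(y) = C1 + Integral(C2*airyai(2*3^(2/3)*y/3) + C3*airybi(2*3^(2/3)*y/3), y)


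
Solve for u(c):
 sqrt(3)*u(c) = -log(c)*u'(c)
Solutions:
 u(c) = C1*exp(-sqrt(3)*li(c))


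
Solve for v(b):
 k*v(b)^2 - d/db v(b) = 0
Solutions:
 v(b) = -1/(C1 + b*k)


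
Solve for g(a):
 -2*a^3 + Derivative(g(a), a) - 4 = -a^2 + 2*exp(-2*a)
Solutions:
 g(a) = C1 + a^4/2 - a^3/3 + 4*a - exp(-2*a)


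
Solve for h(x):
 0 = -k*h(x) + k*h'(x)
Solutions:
 h(x) = C1*exp(x)


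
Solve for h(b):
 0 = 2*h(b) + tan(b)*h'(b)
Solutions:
 h(b) = C1/sin(b)^2


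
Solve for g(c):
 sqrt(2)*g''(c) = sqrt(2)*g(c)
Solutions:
 g(c) = C1*exp(-c) + C2*exp(c)


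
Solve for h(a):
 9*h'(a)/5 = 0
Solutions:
 h(a) = C1


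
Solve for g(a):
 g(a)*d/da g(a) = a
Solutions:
 g(a) = -sqrt(C1 + a^2)
 g(a) = sqrt(C1 + a^2)


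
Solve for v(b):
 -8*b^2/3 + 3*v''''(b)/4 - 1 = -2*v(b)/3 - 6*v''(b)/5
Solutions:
 v(b) = 4*b^2 + (C1*sin(2^(3/4)*sqrt(3)*b*cos(atan(sqrt(14)/6)/2)/3) + C2*cos(2^(3/4)*sqrt(3)*b*cos(atan(sqrt(14)/6)/2)/3))*exp(-2^(3/4)*sqrt(3)*b*sin(atan(sqrt(14)/6)/2)/3) + (C3*sin(2^(3/4)*sqrt(3)*b*cos(atan(sqrt(14)/6)/2)/3) + C4*cos(2^(3/4)*sqrt(3)*b*cos(atan(sqrt(14)/6)/2)/3))*exp(2^(3/4)*sqrt(3)*b*sin(atan(sqrt(14)/6)/2)/3) - 129/10


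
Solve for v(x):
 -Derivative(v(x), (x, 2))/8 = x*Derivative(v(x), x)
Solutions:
 v(x) = C1 + C2*erf(2*x)


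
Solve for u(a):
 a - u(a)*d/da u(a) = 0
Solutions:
 u(a) = -sqrt(C1 + a^2)
 u(a) = sqrt(C1 + a^2)


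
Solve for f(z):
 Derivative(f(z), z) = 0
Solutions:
 f(z) = C1


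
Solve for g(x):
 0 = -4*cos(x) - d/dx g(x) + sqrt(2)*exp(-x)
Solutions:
 g(x) = C1 - 4*sin(x) - sqrt(2)*exp(-x)


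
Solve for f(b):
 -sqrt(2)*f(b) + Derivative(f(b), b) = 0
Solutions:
 f(b) = C1*exp(sqrt(2)*b)


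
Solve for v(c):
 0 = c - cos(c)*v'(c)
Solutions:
 v(c) = C1 + Integral(c/cos(c), c)


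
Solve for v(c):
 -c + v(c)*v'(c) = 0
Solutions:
 v(c) = -sqrt(C1 + c^2)
 v(c) = sqrt(C1 + c^2)


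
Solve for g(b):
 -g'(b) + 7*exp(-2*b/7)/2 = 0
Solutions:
 g(b) = C1 - 49*exp(-2*b/7)/4


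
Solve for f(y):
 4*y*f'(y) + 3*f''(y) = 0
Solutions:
 f(y) = C1 + C2*erf(sqrt(6)*y/3)


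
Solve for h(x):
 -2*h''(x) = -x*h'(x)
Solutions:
 h(x) = C1 + C2*erfi(x/2)


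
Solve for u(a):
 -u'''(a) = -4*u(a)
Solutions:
 u(a) = C3*exp(2^(2/3)*a) + (C1*sin(2^(2/3)*sqrt(3)*a/2) + C2*cos(2^(2/3)*sqrt(3)*a/2))*exp(-2^(2/3)*a/2)


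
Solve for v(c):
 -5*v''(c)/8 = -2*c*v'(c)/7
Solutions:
 v(c) = C1 + C2*erfi(2*sqrt(70)*c/35)


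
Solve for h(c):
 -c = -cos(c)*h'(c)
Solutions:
 h(c) = C1 + Integral(c/cos(c), c)


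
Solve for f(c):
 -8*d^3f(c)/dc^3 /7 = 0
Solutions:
 f(c) = C1 + C2*c + C3*c^2


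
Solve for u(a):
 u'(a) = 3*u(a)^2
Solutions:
 u(a) = -1/(C1 + 3*a)


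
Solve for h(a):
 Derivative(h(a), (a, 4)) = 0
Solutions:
 h(a) = C1 + C2*a + C3*a^2 + C4*a^3


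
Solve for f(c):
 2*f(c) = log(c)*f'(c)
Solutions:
 f(c) = C1*exp(2*li(c))


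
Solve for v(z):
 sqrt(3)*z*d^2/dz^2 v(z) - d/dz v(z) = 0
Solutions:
 v(z) = C1 + C2*z^(sqrt(3)/3 + 1)


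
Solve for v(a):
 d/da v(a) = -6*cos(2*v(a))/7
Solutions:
 6*a/7 - log(sin(2*v(a)) - 1)/4 + log(sin(2*v(a)) + 1)/4 = C1


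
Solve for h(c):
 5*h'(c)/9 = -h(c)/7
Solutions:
 h(c) = C1*exp(-9*c/35)


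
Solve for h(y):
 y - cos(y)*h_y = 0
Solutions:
 h(y) = C1 + Integral(y/cos(y), y)


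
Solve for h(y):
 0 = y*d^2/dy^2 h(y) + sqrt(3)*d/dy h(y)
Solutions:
 h(y) = C1 + C2*y^(1 - sqrt(3))


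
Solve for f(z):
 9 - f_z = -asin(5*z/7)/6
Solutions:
 f(z) = C1 + z*asin(5*z/7)/6 + 9*z + sqrt(49 - 25*z^2)/30


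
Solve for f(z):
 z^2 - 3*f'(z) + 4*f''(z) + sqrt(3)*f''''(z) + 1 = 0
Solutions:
 f(z) = C1 + C2*exp(z*(-2^(2/3)*3^(1/6)*(27 + sqrt(256*sqrt(3) + 729))^(1/3) + 8*6^(1/3)/(27 + sqrt(256*sqrt(3) + 729))^(1/3))/12)*sin(z*(8*2^(1/3)*3^(5/6)/(27 + sqrt(256*sqrt(3) + 729))^(1/3) + 6^(2/3)*(27 + sqrt(256*sqrt(3) + 729))^(1/3))/12) + C3*exp(z*(-2^(2/3)*3^(1/6)*(27 + sqrt(256*sqrt(3) + 729))^(1/3) + 8*6^(1/3)/(27 + sqrt(256*sqrt(3) + 729))^(1/3))/12)*cos(z*(8*2^(1/3)*3^(5/6)/(27 + sqrt(256*sqrt(3) + 729))^(1/3) + 6^(2/3)*(27 + sqrt(256*sqrt(3) + 729))^(1/3))/12) + C4*exp(-z*(-2^(2/3)*3^(1/6)*(27 + sqrt(256*sqrt(3) + 729))^(1/3) + 8*6^(1/3)/(27 + sqrt(256*sqrt(3) + 729))^(1/3))/6) + z^3/9 + 4*z^2/9 + 41*z/27


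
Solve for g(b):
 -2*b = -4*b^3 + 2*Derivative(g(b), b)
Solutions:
 g(b) = C1 + b^4/2 - b^2/2


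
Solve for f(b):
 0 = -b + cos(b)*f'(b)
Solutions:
 f(b) = C1 + Integral(b/cos(b), b)


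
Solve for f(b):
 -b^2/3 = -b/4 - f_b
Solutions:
 f(b) = C1 + b^3/9 - b^2/8


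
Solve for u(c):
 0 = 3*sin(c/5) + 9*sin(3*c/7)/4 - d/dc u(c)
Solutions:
 u(c) = C1 - 15*cos(c/5) - 21*cos(3*c/7)/4


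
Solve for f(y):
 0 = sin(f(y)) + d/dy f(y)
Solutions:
 f(y) = -acos((-C1 - exp(2*y))/(C1 - exp(2*y))) + 2*pi
 f(y) = acos((-C1 - exp(2*y))/(C1 - exp(2*y)))


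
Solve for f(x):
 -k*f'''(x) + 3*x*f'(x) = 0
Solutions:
 f(x) = C1 + Integral(C2*airyai(3^(1/3)*x*(1/k)^(1/3)) + C3*airybi(3^(1/3)*x*(1/k)^(1/3)), x)


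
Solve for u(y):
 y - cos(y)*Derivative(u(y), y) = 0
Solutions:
 u(y) = C1 + Integral(y/cos(y), y)


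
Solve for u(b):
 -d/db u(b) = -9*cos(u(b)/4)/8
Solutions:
 -9*b/8 - 2*log(sin(u(b)/4) - 1) + 2*log(sin(u(b)/4) + 1) = C1


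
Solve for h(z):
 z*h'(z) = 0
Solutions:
 h(z) = C1


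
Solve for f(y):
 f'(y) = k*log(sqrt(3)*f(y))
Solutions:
 Integral(1/(2*log(_y) + log(3)), (_y, f(y))) = C1 + k*y/2


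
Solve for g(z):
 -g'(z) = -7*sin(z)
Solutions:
 g(z) = C1 - 7*cos(z)


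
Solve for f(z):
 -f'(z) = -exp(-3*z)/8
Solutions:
 f(z) = C1 - exp(-3*z)/24


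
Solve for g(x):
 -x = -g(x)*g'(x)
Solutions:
 g(x) = -sqrt(C1 + x^2)
 g(x) = sqrt(C1 + x^2)


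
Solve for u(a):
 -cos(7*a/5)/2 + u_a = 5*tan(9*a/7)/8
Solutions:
 u(a) = C1 - 35*log(cos(9*a/7))/72 + 5*sin(7*a/5)/14


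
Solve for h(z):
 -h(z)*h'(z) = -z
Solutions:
 h(z) = -sqrt(C1 + z^2)
 h(z) = sqrt(C1 + z^2)


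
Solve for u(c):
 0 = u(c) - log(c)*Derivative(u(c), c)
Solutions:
 u(c) = C1*exp(li(c))


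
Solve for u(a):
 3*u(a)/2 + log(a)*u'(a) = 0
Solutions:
 u(a) = C1*exp(-3*li(a)/2)


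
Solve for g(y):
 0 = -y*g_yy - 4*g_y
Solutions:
 g(y) = C1 + C2/y^3


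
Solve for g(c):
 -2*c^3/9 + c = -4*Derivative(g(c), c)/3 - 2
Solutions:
 g(c) = C1 + c^4/24 - 3*c^2/8 - 3*c/2


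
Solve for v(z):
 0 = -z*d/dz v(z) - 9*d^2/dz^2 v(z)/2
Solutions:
 v(z) = C1 + C2*erf(z/3)


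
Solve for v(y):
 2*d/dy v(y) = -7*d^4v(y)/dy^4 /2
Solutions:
 v(y) = C1 + C4*exp(-14^(2/3)*y/7) + (C2*sin(14^(2/3)*sqrt(3)*y/14) + C3*cos(14^(2/3)*sqrt(3)*y/14))*exp(14^(2/3)*y/14)


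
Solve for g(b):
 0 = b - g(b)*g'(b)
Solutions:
 g(b) = -sqrt(C1 + b^2)
 g(b) = sqrt(C1 + b^2)


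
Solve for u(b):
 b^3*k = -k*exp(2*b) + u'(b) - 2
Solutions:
 u(b) = C1 + b^4*k/4 + 2*b + k*exp(2*b)/2


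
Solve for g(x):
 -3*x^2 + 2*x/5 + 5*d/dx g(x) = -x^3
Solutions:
 g(x) = C1 - x^4/20 + x^3/5 - x^2/25


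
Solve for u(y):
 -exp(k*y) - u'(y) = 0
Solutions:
 u(y) = C1 - exp(k*y)/k


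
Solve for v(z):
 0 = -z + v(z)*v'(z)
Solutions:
 v(z) = -sqrt(C1 + z^2)
 v(z) = sqrt(C1 + z^2)


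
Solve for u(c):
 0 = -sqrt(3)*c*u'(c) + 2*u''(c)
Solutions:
 u(c) = C1 + C2*erfi(3^(1/4)*c/2)


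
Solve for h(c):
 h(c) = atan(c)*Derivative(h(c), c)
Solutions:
 h(c) = C1*exp(Integral(1/atan(c), c))


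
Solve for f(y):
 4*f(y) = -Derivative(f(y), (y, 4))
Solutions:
 f(y) = (C1*sin(y) + C2*cos(y))*exp(-y) + (C3*sin(y) + C4*cos(y))*exp(y)


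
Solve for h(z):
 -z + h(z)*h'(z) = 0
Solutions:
 h(z) = -sqrt(C1 + z^2)
 h(z) = sqrt(C1 + z^2)


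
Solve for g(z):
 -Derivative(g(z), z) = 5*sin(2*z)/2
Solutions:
 g(z) = C1 + 5*cos(2*z)/4


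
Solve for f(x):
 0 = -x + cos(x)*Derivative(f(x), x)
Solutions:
 f(x) = C1 + Integral(x/cos(x), x)


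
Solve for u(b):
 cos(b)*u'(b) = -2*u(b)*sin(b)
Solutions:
 u(b) = C1*cos(b)^2


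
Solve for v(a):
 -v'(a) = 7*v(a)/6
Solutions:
 v(a) = C1*exp(-7*a/6)


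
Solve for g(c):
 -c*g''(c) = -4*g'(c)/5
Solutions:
 g(c) = C1 + C2*c^(9/5)


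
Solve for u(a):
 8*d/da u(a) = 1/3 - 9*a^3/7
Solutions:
 u(a) = C1 - 9*a^4/224 + a/24


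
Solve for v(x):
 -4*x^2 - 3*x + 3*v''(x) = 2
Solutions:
 v(x) = C1 + C2*x + x^4/9 + x^3/6 + x^2/3


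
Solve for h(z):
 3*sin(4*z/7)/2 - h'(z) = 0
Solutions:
 h(z) = C1 - 21*cos(4*z/7)/8


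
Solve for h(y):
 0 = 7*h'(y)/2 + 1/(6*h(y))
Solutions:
 h(y) = -sqrt(C1 - 42*y)/21
 h(y) = sqrt(C1 - 42*y)/21


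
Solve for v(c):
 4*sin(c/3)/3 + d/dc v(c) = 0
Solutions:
 v(c) = C1 + 4*cos(c/3)


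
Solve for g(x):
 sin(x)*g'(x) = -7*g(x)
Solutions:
 g(x) = C1*sqrt(cos(x) + 1)*(cos(x)^3 + 3*cos(x)^2 + 3*cos(x) + 1)/(sqrt(cos(x) - 1)*(cos(x)^3 - 3*cos(x)^2 + 3*cos(x) - 1))


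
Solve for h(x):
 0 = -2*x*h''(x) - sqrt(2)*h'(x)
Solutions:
 h(x) = C1 + C2*x^(1 - sqrt(2)/2)


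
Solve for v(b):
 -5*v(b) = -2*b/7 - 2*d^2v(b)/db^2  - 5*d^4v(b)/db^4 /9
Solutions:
 v(b) = C1*exp(-sqrt(15)*b*sqrt(-3 + sqrt(34))/5) + C2*exp(sqrt(15)*b*sqrt(-3 + sqrt(34))/5) + C3*sin(sqrt(15)*b*sqrt(3 + sqrt(34))/5) + C4*cos(sqrt(15)*b*sqrt(3 + sqrt(34))/5) + 2*b/35


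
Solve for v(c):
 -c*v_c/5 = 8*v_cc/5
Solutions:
 v(c) = C1 + C2*erf(c/4)


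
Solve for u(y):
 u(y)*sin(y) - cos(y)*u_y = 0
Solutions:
 u(y) = C1/cos(y)


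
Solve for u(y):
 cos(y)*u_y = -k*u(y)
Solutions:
 u(y) = C1*exp(k*(log(sin(y) - 1) - log(sin(y) + 1))/2)


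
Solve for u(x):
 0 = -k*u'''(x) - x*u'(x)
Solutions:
 u(x) = C1 + Integral(C2*airyai(x*(-1/k)^(1/3)) + C3*airybi(x*(-1/k)^(1/3)), x)


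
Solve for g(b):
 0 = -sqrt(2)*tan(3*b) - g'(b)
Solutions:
 g(b) = C1 + sqrt(2)*log(cos(3*b))/3


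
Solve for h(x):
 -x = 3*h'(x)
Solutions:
 h(x) = C1 - x^2/6


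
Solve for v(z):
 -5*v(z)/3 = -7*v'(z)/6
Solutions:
 v(z) = C1*exp(10*z/7)


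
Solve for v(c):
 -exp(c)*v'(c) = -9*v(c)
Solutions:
 v(c) = C1*exp(-9*exp(-c))


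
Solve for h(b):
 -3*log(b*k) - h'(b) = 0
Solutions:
 h(b) = C1 - 3*b*log(b*k) + 3*b


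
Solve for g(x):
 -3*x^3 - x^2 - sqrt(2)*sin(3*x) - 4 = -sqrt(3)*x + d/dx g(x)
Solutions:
 g(x) = C1 - 3*x^4/4 - x^3/3 + sqrt(3)*x^2/2 - 4*x + sqrt(2)*cos(3*x)/3


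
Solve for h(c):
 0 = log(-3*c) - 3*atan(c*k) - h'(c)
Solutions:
 h(c) = C1 + c*log(-c) - c + c*log(3) - 3*Piecewise((c*atan(c*k) - log(c^2*k^2 + 1)/(2*k), Ne(k, 0)), (0, True))


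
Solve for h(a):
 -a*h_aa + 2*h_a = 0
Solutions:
 h(a) = C1 + C2*a^3


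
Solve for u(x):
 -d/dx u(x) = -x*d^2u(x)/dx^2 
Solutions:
 u(x) = C1 + C2*x^2


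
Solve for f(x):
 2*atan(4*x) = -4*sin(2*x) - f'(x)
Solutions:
 f(x) = C1 - 2*x*atan(4*x) + log(16*x^2 + 1)/4 + 2*cos(2*x)


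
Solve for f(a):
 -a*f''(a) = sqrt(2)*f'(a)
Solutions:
 f(a) = C1 + C2*a^(1 - sqrt(2))


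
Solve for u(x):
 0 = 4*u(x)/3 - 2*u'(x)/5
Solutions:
 u(x) = C1*exp(10*x/3)


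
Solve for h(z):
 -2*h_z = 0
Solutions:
 h(z) = C1


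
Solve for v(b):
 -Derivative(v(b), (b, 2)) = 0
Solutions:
 v(b) = C1 + C2*b


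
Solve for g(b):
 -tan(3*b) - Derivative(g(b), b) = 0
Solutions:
 g(b) = C1 + log(cos(3*b))/3


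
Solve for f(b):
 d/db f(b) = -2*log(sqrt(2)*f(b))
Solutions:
 Integral(1/(2*log(_y) + log(2)), (_y, f(b))) = C1 - b


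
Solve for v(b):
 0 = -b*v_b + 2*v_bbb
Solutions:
 v(b) = C1 + Integral(C2*airyai(2^(2/3)*b/2) + C3*airybi(2^(2/3)*b/2), b)


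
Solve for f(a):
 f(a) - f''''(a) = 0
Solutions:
 f(a) = C1*exp(-a) + C2*exp(a) + C3*sin(a) + C4*cos(a)


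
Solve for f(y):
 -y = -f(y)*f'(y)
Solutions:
 f(y) = -sqrt(C1 + y^2)
 f(y) = sqrt(C1 + y^2)


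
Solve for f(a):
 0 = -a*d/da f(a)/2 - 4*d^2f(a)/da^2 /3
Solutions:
 f(a) = C1 + C2*erf(sqrt(3)*a/4)


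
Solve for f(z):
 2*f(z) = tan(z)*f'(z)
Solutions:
 f(z) = C1*sin(z)^2


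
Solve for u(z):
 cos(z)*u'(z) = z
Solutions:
 u(z) = C1 + Integral(z/cos(z), z)


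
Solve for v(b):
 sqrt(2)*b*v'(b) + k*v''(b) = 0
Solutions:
 v(b) = C1 + C2*sqrt(k)*erf(2^(3/4)*b*sqrt(1/k)/2)


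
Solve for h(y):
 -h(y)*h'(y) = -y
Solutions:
 h(y) = -sqrt(C1 + y^2)
 h(y) = sqrt(C1 + y^2)


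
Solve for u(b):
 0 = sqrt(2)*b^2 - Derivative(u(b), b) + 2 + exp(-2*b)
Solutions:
 u(b) = C1 + sqrt(2)*b^3/3 + 2*b - exp(-2*b)/2


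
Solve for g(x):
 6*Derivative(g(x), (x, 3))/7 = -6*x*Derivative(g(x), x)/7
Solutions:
 g(x) = C1 + Integral(C2*airyai(-x) + C3*airybi(-x), x)


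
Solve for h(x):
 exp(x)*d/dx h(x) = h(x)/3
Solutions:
 h(x) = C1*exp(-exp(-x)/3)


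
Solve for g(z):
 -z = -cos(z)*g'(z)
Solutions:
 g(z) = C1 + Integral(z/cos(z), z)


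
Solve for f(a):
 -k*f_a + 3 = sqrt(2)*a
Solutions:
 f(a) = C1 - sqrt(2)*a^2/(2*k) + 3*a/k


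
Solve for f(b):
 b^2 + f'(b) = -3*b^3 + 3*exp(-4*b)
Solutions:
 f(b) = C1 - 3*b^4/4 - b^3/3 - 3*exp(-4*b)/4


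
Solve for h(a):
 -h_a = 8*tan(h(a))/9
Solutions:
 h(a) = pi - asin(C1*exp(-8*a/9))
 h(a) = asin(C1*exp(-8*a/9))


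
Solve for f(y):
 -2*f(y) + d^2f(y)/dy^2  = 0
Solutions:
 f(y) = C1*exp(-sqrt(2)*y) + C2*exp(sqrt(2)*y)


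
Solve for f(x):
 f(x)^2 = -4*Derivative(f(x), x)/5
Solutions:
 f(x) = 4/(C1 + 5*x)


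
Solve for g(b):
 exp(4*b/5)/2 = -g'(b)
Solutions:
 g(b) = C1 - 5*exp(4*b/5)/8


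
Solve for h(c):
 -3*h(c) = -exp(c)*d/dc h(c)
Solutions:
 h(c) = C1*exp(-3*exp(-c))


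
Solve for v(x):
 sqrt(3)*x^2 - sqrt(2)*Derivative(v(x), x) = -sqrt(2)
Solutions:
 v(x) = C1 + sqrt(6)*x^3/6 + x


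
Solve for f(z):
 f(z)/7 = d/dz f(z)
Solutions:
 f(z) = C1*exp(z/7)


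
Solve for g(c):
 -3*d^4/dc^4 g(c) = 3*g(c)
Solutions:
 g(c) = (C1*sin(sqrt(2)*c/2) + C2*cos(sqrt(2)*c/2))*exp(-sqrt(2)*c/2) + (C3*sin(sqrt(2)*c/2) + C4*cos(sqrt(2)*c/2))*exp(sqrt(2)*c/2)


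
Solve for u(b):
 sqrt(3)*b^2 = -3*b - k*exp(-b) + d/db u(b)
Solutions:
 u(b) = C1 + sqrt(3)*b^3/3 + 3*b^2/2 - k*exp(-b)


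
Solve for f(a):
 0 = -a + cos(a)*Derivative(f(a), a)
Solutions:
 f(a) = C1 + Integral(a/cos(a), a)


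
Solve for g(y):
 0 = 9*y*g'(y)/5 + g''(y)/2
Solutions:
 g(y) = C1 + C2*erf(3*sqrt(5)*y/5)


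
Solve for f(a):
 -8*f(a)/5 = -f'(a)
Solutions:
 f(a) = C1*exp(8*a/5)


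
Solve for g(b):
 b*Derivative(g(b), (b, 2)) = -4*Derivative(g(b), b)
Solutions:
 g(b) = C1 + C2/b^3


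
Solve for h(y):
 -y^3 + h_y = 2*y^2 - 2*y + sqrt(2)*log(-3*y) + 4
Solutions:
 h(y) = C1 + y^4/4 + 2*y^3/3 - y^2 + sqrt(2)*y*log(-y) + y*(-sqrt(2) + sqrt(2)*log(3) + 4)


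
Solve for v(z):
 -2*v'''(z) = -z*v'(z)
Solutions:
 v(z) = C1 + Integral(C2*airyai(2^(2/3)*z/2) + C3*airybi(2^(2/3)*z/2), z)


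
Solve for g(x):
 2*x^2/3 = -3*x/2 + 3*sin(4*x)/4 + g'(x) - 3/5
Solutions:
 g(x) = C1 + 2*x^3/9 + 3*x^2/4 + 3*x/5 + 3*cos(4*x)/16


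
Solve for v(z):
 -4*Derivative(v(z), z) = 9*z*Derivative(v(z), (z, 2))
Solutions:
 v(z) = C1 + C2*z^(5/9)


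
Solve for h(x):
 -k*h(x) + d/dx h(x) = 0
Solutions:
 h(x) = C1*exp(k*x)


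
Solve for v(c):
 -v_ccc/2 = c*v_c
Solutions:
 v(c) = C1 + Integral(C2*airyai(-2^(1/3)*c) + C3*airybi(-2^(1/3)*c), c)


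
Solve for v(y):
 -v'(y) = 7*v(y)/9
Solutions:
 v(y) = C1*exp(-7*y/9)


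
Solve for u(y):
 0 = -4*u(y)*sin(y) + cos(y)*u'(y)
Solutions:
 u(y) = C1/cos(y)^4


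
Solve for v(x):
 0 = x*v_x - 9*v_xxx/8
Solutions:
 v(x) = C1 + Integral(C2*airyai(2*3^(1/3)*x/3) + C3*airybi(2*3^(1/3)*x/3), x)


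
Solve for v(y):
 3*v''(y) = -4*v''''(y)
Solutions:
 v(y) = C1 + C2*y + C3*sin(sqrt(3)*y/2) + C4*cos(sqrt(3)*y/2)


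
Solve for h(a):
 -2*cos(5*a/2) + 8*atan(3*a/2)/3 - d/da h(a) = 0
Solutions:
 h(a) = C1 + 8*a*atan(3*a/2)/3 - 8*log(9*a^2 + 4)/9 - 4*sin(5*a/2)/5


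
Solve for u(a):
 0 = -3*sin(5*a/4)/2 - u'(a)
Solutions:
 u(a) = C1 + 6*cos(5*a/4)/5


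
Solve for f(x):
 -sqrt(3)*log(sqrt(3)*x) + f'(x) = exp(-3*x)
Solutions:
 f(x) = C1 + sqrt(3)*x*log(x) + sqrt(3)*x*(-1 + log(3)/2) - exp(-3*x)/3


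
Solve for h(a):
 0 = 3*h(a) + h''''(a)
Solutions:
 h(a) = (C1*sin(sqrt(2)*3^(1/4)*a/2) + C2*cos(sqrt(2)*3^(1/4)*a/2))*exp(-sqrt(2)*3^(1/4)*a/2) + (C3*sin(sqrt(2)*3^(1/4)*a/2) + C4*cos(sqrt(2)*3^(1/4)*a/2))*exp(sqrt(2)*3^(1/4)*a/2)


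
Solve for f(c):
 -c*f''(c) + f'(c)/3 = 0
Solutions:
 f(c) = C1 + C2*c^(4/3)


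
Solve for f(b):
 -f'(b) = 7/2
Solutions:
 f(b) = C1 - 7*b/2


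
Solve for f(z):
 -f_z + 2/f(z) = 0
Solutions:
 f(z) = -sqrt(C1 + 4*z)
 f(z) = sqrt(C1 + 4*z)


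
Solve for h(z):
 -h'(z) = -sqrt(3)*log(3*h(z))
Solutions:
 -sqrt(3)*Integral(1/(log(_y) + log(3)), (_y, h(z)))/3 = C1 - z


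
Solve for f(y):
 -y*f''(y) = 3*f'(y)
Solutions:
 f(y) = C1 + C2/y^2


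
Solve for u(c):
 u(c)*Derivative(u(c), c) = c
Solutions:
 u(c) = -sqrt(C1 + c^2)
 u(c) = sqrt(C1 + c^2)


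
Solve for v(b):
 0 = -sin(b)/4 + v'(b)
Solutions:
 v(b) = C1 - cos(b)/4


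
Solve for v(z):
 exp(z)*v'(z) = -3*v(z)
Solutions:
 v(z) = C1*exp(3*exp(-z))


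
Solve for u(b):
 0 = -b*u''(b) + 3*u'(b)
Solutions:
 u(b) = C1 + C2*b^4


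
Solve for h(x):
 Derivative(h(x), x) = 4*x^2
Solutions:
 h(x) = C1 + 4*x^3/3


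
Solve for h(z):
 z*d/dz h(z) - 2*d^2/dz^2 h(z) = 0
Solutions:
 h(z) = C1 + C2*erfi(z/2)


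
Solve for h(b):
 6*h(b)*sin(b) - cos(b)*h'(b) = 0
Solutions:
 h(b) = C1/cos(b)^6


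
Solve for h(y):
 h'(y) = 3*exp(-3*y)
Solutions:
 h(y) = C1 - exp(-3*y)


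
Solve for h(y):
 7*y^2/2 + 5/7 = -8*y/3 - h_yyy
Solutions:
 h(y) = C1 + C2*y + C3*y^2 - 7*y^5/120 - y^4/9 - 5*y^3/42


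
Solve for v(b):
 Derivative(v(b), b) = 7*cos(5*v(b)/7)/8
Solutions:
 -7*b/8 - 7*log(sin(5*v(b)/7) - 1)/10 + 7*log(sin(5*v(b)/7) + 1)/10 = C1


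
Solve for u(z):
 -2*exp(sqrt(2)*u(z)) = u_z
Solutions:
 u(z) = sqrt(2)*(2*log(1/(C1 + 2*z)) - log(2))/4


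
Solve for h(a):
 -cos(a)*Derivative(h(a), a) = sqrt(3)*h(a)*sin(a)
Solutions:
 h(a) = C1*cos(a)^(sqrt(3))


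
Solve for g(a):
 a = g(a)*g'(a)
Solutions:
 g(a) = -sqrt(C1 + a^2)
 g(a) = sqrt(C1 + a^2)


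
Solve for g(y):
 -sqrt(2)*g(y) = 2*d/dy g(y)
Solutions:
 g(y) = C1*exp(-sqrt(2)*y/2)


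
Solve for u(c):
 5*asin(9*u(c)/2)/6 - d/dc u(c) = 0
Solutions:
 Integral(1/asin(9*_y/2), (_y, u(c))) = C1 + 5*c/6


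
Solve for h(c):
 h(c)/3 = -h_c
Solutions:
 h(c) = C1*exp(-c/3)


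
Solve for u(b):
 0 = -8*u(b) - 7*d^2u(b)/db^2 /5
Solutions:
 u(b) = C1*sin(2*sqrt(70)*b/7) + C2*cos(2*sqrt(70)*b/7)


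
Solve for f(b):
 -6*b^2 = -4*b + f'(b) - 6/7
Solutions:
 f(b) = C1 - 2*b^3 + 2*b^2 + 6*b/7


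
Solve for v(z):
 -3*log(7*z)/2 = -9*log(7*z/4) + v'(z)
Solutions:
 v(z) = C1 + 15*z*log(z)/2 - 18*z*log(2) - 15*z/2 + 15*z*log(7)/2


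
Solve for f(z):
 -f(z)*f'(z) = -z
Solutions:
 f(z) = -sqrt(C1 + z^2)
 f(z) = sqrt(C1 + z^2)


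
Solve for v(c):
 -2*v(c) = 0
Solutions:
 v(c) = 0


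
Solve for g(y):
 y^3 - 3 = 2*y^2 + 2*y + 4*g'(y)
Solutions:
 g(y) = C1 + y^4/16 - y^3/6 - y^2/4 - 3*y/4


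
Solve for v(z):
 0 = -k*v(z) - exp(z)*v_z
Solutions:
 v(z) = C1*exp(k*exp(-z))


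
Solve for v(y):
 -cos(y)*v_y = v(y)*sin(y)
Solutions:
 v(y) = C1*cos(y)


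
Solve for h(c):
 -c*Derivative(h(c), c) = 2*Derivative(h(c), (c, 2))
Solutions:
 h(c) = C1 + C2*erf(c/2)


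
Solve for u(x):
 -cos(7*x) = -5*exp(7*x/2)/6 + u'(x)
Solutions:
 u(x) = C1 + 5*exp(7*x/2)/21 - sin(7*x)/7


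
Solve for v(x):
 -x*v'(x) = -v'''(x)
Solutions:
 v(x) = C1 + Integral(C2*airyai(x) + C3*airybi(x), x)


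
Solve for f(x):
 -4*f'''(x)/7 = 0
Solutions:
 f(x) = C1 + C2*x + C3*x^2


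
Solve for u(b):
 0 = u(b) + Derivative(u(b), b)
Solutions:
 u(b) = C1*exp(-b)


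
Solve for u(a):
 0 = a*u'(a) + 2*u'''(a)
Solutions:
 u(a) = C1 + Integral(C2*airyai(-2^(2/3)*a/2) + C3*airybi(-2^(2/3)*a/2), a)


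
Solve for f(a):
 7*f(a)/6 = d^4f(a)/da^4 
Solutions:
 f(a) = C1*exp(-6^(3/4)*7^(1/4)*a/6) + C2*exp(6^(3/4)*7^(1/4)*a/6) + C3*sin(6^(3/4)*7^(1/4)*a/6) + C4*cos(6^(3/4)*7^(1/4)*a/6)


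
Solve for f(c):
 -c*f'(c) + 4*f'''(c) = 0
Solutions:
 f(c) = C1 + Integral(C2*airyai(2^(1/3)*c/2) + C3*airybi(2^(1/3)*c/2), c)


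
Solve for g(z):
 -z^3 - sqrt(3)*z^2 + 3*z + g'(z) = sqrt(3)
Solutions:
 g(z) = C1 + z^4/4 + sqrt(3)*z^3/3 - 3*z^2/2 + sqrt(3)*z


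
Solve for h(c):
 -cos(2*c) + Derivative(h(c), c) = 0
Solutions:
 h(c) = C1 + sin(2*c)/2


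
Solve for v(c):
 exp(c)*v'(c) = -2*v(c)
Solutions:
 v(c) = C1*exp(2*exp(-c))


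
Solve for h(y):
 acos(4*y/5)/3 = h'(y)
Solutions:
 h(y) = C1 + y*acos(4*y/5)/3 - sqrt(25 - 16*y^2)/12


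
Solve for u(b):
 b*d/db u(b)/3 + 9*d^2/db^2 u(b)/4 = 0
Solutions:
 u(b) = C1 + C2*erf(sqrt(6)*b/9)


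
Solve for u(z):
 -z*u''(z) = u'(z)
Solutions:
 u(z) = C1 + C2*log(z)


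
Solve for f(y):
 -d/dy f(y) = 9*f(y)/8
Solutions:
 f(y) = C1*exp(-9*y/8)


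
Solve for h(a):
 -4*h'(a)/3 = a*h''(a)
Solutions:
 h(a) = C1 + C2/a^(1/3)


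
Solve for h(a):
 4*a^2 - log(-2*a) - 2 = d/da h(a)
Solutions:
 h(a) = C1 + 4*a^3/3 - a*log(-a) + a*(-1 - log(2))


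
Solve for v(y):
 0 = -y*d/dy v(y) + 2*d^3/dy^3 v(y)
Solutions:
 v(y) = C1 + Integral(C2*airyai(2^(2/3)*y/2) + C3*airybi(2^(2/3)*y/2), y)


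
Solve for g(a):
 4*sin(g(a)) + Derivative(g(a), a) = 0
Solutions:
 g(a) = -acos((-C1 - exp(8*a))/(C1 - exp(8*a))) + 2*pi
 g(a) = acos((-C1 - exp(8*a))/(C1 - exp(8*a)))


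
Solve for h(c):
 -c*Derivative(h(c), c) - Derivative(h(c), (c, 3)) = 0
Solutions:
 h(c) = C1 + Integral(C2*airyai(-c) + C3*airybi(-c), c)


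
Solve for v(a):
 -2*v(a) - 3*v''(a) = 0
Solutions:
 v(a) = C1*sin(sqrt(6)*a/3) + C2*cos(sqrt(6)*a/3)


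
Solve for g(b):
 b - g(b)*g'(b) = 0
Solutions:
 g(b) = -sqrt(C1 + b^2)
 g(b) = sqrt(C1 + b^2)


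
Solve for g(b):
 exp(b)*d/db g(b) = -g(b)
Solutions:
 g(b) = C1*exp(exp(-b))


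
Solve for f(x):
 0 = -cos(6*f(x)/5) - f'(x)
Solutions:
 x - 5*log(sin(6*f(x)/5) - 1)/12 + 5*log(sin(6*f(x)/5) + 1)/12 = C1


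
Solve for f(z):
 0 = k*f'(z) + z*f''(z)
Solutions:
 f(z) = C1 + z^(1 - re(k))*(C2*sin(log(z)*Abs(im(k))) + C3*cos(log(z)*im(k)))


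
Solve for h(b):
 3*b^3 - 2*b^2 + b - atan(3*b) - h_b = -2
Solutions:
 h(b) = C1 + 3*b^4/4 - 2*b^3/3 + b^2/2 - b*atan(3*b) + 2*b + log(9*b^2 + 1)/6


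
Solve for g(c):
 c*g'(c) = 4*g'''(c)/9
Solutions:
 g(c) = C1 + Integral(C2*airyai(2^(1/3)*3^(2/3)*c/2) + C3*airybi(2^(1/3)*3^(2/3)*c/2), c)


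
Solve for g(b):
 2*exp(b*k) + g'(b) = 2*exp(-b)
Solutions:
 g(b) = C1 - 2*exp(-b) - 2*exp(b*k)/k


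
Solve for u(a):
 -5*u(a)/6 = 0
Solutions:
 u(a) = 0


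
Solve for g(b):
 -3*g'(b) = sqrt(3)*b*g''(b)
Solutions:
 g(b) = C1 + C2*b^(1 - sqrt(3))


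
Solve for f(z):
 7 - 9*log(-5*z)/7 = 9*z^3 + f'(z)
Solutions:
 f(z) = C1 - 9*z^4/4 - 9*z*log(-z)/7 + z*(58 - 9*log(5))/7


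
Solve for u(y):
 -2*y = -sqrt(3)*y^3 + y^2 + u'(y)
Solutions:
 u(y) = C1 + sqrt(3)*y^4/4 - y^3/3 - y^2


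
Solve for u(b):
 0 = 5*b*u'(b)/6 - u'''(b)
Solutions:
 u(b) = C1 + Integral(C2*airyai(5^(1/3)*6^(2/3)*b/6) + C3*airybi(5^(1/3)*6^(2/3)*b/6), b)


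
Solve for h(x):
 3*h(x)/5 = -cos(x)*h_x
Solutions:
 h(x) = C1*(sin(x) - 1)^(3/10)/(sin(x) + 1)^(3/10)


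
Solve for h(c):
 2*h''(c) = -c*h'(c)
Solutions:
 h(c) = C1 + C2*erf(c/2)


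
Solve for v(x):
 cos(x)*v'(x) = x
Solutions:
 v(x) = C1 + Integral(x/cos(x), x)


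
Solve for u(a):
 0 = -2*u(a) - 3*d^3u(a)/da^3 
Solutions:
 u(a) = C3*exp(-2^(1/3)*3^(2/3)*a/3) + (C1*sin(2^(1/3)*3^(1/6)*a/2) + C2*cos(2^(1/3)*3^(1/6)*a/2))*exp(2^(1/3)*3^(2/3)*a/6)


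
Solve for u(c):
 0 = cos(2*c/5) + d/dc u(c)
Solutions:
 u(c) = C1 - 5*sin(2*c/5)/2


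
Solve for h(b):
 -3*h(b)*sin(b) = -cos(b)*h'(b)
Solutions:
 h(b) = C1/cos(b)^3


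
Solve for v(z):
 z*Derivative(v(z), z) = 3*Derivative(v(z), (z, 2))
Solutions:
 v(z) = C1 + C2*erfi(sqrt(6)*z/6)


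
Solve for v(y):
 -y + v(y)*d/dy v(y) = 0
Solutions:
 v(y) = -sqrt(C1 + y^2)
 v(y) = sqrt(C1 + y^2)


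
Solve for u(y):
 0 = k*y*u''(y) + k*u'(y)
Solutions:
 u(y) = C1 + C2*log(y)


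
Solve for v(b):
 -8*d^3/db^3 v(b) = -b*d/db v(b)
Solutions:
 v(b) = C1 + Integral(C2*airyai(b/2) + C3*airybi(b/2), b)


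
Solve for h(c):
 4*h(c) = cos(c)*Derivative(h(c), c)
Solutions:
 h(c) = C1*(sin(c)^2 + 2*sin(c) + 1)/(sin(c)^2 - 2*sin(c) + 1)


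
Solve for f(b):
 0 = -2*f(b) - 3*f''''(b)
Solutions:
 f(b) = (C1*sin(6^(3/4)*b/6) + C2*cos(6^(3/4)*b/6))*exp(-6^(3/4)*b/6) + (C3*sin(6^(3/4)*b/6) + C4*cos(6^(3/4)*b/6))*exp(6^(3/4)*b/6)


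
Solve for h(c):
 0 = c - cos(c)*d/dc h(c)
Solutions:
 h(c) = C1 + Integral(c/cos(c), c)


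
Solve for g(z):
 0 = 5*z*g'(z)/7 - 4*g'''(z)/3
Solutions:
 g(z) = C1 + Integral(C2*airyai(1470^(1/3)*z/14) + C3*airybi(1470^(1/3)*z/14), z)


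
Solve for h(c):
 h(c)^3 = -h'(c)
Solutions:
 h(c) = -sqrt(2)*sqrt(-1/(C1 - c))/2
 h(c) = sqrt(2)*sqrt(-1/(C1 - c))/2


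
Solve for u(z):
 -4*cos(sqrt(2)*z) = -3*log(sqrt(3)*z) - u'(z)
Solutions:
 u(z) = C1 - 3*z*log(z) - 3*z*log(3)/2 + 3*z + 2*sqrt(2)*sin(sqrt(2)*z)


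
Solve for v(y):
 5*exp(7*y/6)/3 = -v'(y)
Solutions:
 v(y) = C1 - 10*exp(7*y/6)/7


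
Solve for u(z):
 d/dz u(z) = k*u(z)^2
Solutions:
 u(z) = -1/(C1 + k*z)


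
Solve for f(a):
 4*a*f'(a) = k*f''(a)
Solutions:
 f(a) = C1 + C2*erf(sqrt(2)*a*sqrt(-1/k))/sqrt(-1/k)


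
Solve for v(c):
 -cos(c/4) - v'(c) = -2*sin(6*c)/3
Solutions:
 v(c) = C1 - 4*sin(c/4) - cos(6*c)/9


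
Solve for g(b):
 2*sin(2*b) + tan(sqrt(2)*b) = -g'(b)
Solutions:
 g(b) = C1 + sqrt(2)*log(cos(sqrt(2)*b))/2 + cos(2*b)


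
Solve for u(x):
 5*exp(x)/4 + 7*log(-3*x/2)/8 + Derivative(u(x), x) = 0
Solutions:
 u(x) = C1 - 7*x*log(-x)/8 + 7*x*(-log(3) + log(2) + 1)/8 - 5*exp(x)/4


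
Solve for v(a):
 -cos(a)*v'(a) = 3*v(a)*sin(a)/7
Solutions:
 v(a) = C1*cos(a)^(3/7)


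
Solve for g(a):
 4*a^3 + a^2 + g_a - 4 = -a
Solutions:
 g(a) = C1 - a^4 - a^3/3 - a^2/2 + 4*a


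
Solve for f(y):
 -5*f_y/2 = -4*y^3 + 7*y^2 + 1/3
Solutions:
 f(y) = C1 + 2*y^4/5 - 14*y^3/15 - 2*y/15


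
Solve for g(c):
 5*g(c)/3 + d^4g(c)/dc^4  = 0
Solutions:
 g(c) = (C1*sin(sqrt(2)*3^(3/4)*5^(1/4)*c/6) + C2*cos(sqrt(2)*3^(3/4)*5^(1/4)*c/6))*exp(-sqrt(2)*3^(3/4)*5^(1/4)*c/6) + (C3*sin(sqrt(2)*3^(3/4)*5^(1/4)*c/6) + C4*cos(sqrt(2)*3^(3/4)*5^(1/4)*c/6))*exp(sqrt(2)*3^(3/4)*5^(1/4)*c/6)


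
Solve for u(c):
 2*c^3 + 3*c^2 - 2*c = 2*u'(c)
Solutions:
 u(c) = C1 + c^4/4 + c^3/2 - c^2/2


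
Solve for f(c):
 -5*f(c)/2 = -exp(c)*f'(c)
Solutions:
 f(c) = C1*exp(-5*exp(-c)/2)


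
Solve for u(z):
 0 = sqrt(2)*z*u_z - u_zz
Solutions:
 u(z) = C1 + C2*erfi(2^(3/4)*z/2)


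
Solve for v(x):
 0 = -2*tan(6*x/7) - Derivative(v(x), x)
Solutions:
 v(x) = C1 + 7*log(cos(6*x/7))/3


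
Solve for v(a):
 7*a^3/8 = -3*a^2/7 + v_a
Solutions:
 v(a) = C1 + 7*a^4/32 + a^3/7


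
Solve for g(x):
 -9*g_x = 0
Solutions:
 g(x) = C1


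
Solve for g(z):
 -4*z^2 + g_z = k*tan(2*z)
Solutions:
 g(z) = C1 - k*log(cos(2*z))/2 + 4*z^3/3


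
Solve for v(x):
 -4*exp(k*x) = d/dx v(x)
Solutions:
 v(x) = C1 - 4*exp(k*x)/k


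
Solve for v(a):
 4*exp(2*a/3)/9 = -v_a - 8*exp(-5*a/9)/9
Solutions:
 v(a) = C1 - 2*exp(2*a/3)/3 + 8*exp(-5*a/9)/5


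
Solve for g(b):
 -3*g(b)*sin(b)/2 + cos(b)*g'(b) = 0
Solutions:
 g(b) = C1/cos(b)^(3/2)


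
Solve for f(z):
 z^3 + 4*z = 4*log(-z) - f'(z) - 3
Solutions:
 f(z) = C1 - z^4/4 - 2*z^2 + 4*z*log(-z) - 7*z


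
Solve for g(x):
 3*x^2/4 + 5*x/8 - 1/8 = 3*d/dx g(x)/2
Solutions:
 g(x) = C1 + x^3/6 + 5*x^2/24 - x/12


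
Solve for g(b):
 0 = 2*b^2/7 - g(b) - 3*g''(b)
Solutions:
 g(b) = C1*sin(sqrt(3)*b/3) + C2*cos(sqrt(3)*b/3) + 2*b^2/7 - 12/7


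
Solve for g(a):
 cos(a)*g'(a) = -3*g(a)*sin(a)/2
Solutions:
 g(a) = C1*cos(a)^(3/2)


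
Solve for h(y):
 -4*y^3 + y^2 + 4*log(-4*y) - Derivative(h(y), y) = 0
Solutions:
 h(y) = C1 - y^4 + y^3/3 + 4*y*log(-y) + 4*y*(-1 + 2*log(2))


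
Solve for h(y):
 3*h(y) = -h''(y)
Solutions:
 h(y) = C1*sin(sqrt(3)*y) + C2*cos(sqrt(3)*y)


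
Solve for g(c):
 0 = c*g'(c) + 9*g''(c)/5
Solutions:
 g(c) = C1 + C2*erf(sqrt(10)*c/6)


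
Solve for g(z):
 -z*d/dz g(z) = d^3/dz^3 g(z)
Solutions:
 g(z) = C1 + Integral(C2*airyai(-z) + C3*airybi(-z), z)


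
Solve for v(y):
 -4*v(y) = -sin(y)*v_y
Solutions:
 v(y) = C1*(cos(y)^2 - 2*cos(y) + 1)/(cos(y)^2 + 2*cos(y) + 1)


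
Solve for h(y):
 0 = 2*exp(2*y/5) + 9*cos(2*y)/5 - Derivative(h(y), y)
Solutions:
 h(y) = C1 + 5*exp(2*y/5) + 9*sin(2*y)/10


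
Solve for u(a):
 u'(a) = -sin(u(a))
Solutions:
 u(a) = -acos((-C1 - exp(2*a))/(C1 - exp(2*a))) + 2*pi
 u(a) = acos((-C1 - exp(2*a))/(C1 - exp(2*a)))


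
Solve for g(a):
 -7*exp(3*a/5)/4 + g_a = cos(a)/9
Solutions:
 g(a) = C1 + 35*exp(3*a/5)/12 + sin(a)/9


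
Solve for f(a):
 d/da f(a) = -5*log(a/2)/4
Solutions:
 f(a) = C1 - 5*a*log(a)/4 + 5*a*log(2)/4 + 5*a/4


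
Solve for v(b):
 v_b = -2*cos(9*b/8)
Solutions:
 v(b) = C1 - 16*sin(9*b/8)/9


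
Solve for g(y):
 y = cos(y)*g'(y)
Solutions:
 g(y) = C1 + Integral(y/cos(y), y)


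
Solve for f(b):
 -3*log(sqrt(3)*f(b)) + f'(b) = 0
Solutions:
 -2*Integral(1/(2*log(_y) + log(3)), (_y, f(b)))/3 = C1 - b


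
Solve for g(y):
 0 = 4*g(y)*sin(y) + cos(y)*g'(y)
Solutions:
 g(y) = C1*cos(y)^4


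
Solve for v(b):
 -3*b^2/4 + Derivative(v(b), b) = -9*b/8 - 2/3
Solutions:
 v(b) = C1 + b^3/4 - 9*b^2/16 - 2*b/3


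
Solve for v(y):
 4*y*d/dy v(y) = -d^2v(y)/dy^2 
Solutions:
 v(y) = C1 + C2*erf(sqrt(2)*y)


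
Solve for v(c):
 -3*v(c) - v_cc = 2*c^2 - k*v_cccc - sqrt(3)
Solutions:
 v(c) = C1*exp(-sqrt(2)*c*sqrt((1 - sqrt(12*k + 1))/k)/2) + C2*exp(sqrt(2)*c*sqrt((1 - sqrt(12*k + 1))/k)/2) + C3*exp(-sqrt(2)*c*sqrt((sqrt(12*k + 1) + 1)/k)/2) + C4*exp(sqrt(2)*c*sqrt((sqrt(12*k + 1) + 1)/k)/2) - 2*c^2/3 + 4/9 + sqrt(3)/3


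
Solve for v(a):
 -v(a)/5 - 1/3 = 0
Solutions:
 v(a) = -5/3


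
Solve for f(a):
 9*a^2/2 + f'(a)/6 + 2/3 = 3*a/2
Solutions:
 f(a) = C1 - 9*a^3 + 9*a^2/2 - 4*a


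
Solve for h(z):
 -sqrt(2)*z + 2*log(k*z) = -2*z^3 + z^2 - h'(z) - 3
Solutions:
 h(z) = C1 - z^4/2 + z^3/3 + sqrt(2)*z^2/2 - 2*z*log(k*z) - z


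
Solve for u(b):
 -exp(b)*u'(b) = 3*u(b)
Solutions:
 u(b) = C1*exp(3*exp(-b))


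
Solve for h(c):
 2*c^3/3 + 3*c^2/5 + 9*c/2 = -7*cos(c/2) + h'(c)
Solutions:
 h(c) = C1 + c^4/6 + c^3/5 + 9*c^2/4 + 14*sin(c/2)


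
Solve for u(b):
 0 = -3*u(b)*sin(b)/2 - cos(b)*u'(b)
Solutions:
 u(b) = C1*cos(b)^(3/2)


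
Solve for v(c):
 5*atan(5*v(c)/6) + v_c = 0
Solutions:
 Integral(1/atan(5*_y/6), (_y, v(c))) = C1 - 5*c


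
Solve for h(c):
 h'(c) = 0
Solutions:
 h(c) = C1


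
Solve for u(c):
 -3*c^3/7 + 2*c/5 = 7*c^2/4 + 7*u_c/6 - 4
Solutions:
 u(c) = C1 - 9*c^4/98 - c^3/2 + 6*c^2/35 + 24*c/7


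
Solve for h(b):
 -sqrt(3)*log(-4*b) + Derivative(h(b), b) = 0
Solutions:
 h(b) = C1 + sqrt(3)*b*log(-b) + sqrt(3)*b*(-1 + 2*log(2))


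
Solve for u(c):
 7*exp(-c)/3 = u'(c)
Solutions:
 u(c) = C1 - 7*exp(-c)/3


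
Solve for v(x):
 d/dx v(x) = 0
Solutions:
 v(x) = C1


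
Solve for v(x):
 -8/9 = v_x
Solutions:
 v(x) = C1 - 8*x/9


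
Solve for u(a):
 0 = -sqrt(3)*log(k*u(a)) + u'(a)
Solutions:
 li(k*u(a))/k = C1 + sqrt(3)*a


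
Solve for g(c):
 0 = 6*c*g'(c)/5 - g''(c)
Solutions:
 g(c) = C1 + C2*erfi(sqrt(15)*c/5)


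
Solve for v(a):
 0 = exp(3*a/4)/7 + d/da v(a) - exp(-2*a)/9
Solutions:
 v(a) = C1 - 4*exp(3*a/4)/21 - exp(-2*a)/18


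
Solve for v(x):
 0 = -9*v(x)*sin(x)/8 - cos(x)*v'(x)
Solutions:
 v(x) = C1*cos(x)^(9/8)


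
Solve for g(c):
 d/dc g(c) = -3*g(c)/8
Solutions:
 g(c) = C1*exp(-3*c/8)


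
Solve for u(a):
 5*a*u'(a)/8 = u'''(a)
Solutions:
 u(a) = C1 + Integral(C2*airyai(5^(1/3)*a/2) + C3*airybi(5^(1/3)*a/2), a)


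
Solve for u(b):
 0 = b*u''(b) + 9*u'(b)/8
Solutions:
 u(b) = C1 + C2/b^(1/8)


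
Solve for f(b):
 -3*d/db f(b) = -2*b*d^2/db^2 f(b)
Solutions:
 f(b) = C1 + C2*b^(5/2)


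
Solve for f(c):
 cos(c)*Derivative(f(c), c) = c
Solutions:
 f(c) = C1 + Integral(c/cos(c), c)


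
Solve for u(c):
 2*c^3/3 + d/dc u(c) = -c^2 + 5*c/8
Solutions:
 u(c) = C1 - c^4/6 - c^3/3 + 5*c^2/16


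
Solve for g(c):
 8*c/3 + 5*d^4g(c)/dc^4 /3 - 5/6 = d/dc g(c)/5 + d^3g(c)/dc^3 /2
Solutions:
 g(c) = C1 + C2*exp(c*(-(2*sqrt(930) + 61)^(1/3) - 1/(2*sqrt(930) + 61)^(1/3) + 2)/20)*sin(sqrt(3)*c*(-(2*sqrt(930) + 61)^(1/3) + (2*sqrt(930) + 61)^(-1/3))/20) + C3*exp(c*(-(2*sqrt(930) + 61)^(1/3) - 1/(2*sqrt(930) + 61)^(1/3) + 2)/20)*cos(sqrt(3)*c*(-(2*sqrt(930) + 61)^(1/3) + (2*sqrt(930) + 61)^(-1/3))/20) + C4*exp(c*((2*sqrt(930) + 61)^(-1/3) + 1 + (2*sqrt(930) + 61)^(1/3))/10) + 20*c^2/3 - 25*c/6


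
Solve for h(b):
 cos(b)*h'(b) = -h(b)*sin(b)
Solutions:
 h(b) = C1*cos(b)


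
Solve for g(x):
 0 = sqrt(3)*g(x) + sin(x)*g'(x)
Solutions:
 g(x) = C1*(cos(x) + 1)^(sqrt(3)/2)/(cos(x) - 1)^(sqrt(3)/2)


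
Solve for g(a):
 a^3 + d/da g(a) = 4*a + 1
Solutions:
 g(a) = C1 - a^4/4 + 2*a^2 + a


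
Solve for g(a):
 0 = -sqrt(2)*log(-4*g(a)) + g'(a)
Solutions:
 -sqrt(2)*Integral(1/(log(-_y) + 2*log(2)), (_y, g(a)))/2 = C1 - a


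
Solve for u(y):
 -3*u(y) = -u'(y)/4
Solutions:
 u(y) = C1*exp(12*y)


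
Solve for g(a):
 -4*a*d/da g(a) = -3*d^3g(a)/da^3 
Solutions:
 g(a) = C1 + Integral(C2*airyai(6^(2/3)*a/3) + C3*airybi(6^(2/3)*a/3), a)


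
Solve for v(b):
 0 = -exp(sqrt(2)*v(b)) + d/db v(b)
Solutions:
 v(b) = sqrt(2)*(2*log(-1/(C1 + b)) - log(2))/4


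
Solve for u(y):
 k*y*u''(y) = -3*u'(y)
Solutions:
 u(y) = C1 + y^(((re(k) - 3)*re(k) + im(k)^2)/(re(k)^2 + im(k)^2))*(C2*sin(3*log(y)*Abs(im(k))/(re(k)^2 + im(k)^2)) + C3*cos(3*log(y)*im(k)/(re(k)^2 + im(k)^2)))


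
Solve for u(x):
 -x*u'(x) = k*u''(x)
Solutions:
 u(x) = C1 + C2*sqrt(k)*erf(sqrt(2)*x*sqrt(1/k)/2)


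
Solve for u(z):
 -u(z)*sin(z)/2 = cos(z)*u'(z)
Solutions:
 u(z) = C1*sqrt(cos(z))


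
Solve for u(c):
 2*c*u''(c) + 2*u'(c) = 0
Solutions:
 u(c) = C1 + C2*log(c)


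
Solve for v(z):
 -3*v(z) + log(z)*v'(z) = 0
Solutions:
 v(z) = C1*exp(3*li(z))


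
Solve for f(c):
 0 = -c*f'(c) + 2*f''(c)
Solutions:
 f(c) = C1 + C2*erfi(c/2)


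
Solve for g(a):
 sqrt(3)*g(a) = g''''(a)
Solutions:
 g(a) = C1*exp(-3^(1/8)*a) + C2*exp(3^(1/8)*a) + C3*sin(3^(1/8)*a) + C4*cos(3^(1/8)*a)


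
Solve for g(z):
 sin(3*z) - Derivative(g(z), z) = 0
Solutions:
 g(z) = C1 - cos(3*z)/3


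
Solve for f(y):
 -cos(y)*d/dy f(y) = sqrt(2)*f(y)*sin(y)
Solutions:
 f(y) = C1*cos(y)^(sqrt(2))


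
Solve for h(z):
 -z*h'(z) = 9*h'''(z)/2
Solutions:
 h(z) = C1 + Integral(C2*airyai(-6^(1/3)*z/3) + C3*airybi(-6^(1/3)*z/3), z)


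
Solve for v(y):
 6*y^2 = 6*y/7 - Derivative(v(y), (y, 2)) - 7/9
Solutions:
 v(y) = C1 + C2*y - y^4/2 + y^3/7 - 7*y^2/18
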